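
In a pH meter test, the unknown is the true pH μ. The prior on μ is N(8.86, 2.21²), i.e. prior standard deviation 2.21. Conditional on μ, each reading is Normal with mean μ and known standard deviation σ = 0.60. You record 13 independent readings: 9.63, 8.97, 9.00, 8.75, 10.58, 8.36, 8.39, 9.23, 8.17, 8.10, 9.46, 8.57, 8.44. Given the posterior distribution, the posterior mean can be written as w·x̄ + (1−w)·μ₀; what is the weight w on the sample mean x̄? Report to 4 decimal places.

For Normal data with known variance σ², a Normal(μ₀, σ₀²) prior on μ is conjugate. Posterior precision = 1/σ₀² + n/σ²; posterior mean is the precision-weighted average of μ₀ and x̄.
σ₀² = 2.21² = 4.8841, σ² = 0.60² = 0.36. Prior precision 1/σ₀² = 1/4.8841; data precision n/σ² = 13/0.36.
w = (n/σ²)/(1/σ₀² + n/σ²) = n·σ₀²/(σ² + n·σ₀²) = 13·4.8841/(0.36 + 13·4.8841) = 63.4933/63.8533 = 0.9944.

0.9944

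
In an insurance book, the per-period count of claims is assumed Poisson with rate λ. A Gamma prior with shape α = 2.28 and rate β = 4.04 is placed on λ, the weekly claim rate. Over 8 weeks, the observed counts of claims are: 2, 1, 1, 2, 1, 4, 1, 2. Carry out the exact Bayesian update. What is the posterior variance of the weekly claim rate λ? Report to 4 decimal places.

With a Gamma(shape α, rate β) prior, the Poisson likelihood is conjugate: the posterior is Gamma(α + ΣXᵢ, β + n).
Sum of counts S = 14 over n = 8 weeks.
Posterior: Gamma(α+S, β+n) = Gamma(2.28+14, 4.04+8) = Gamma(16.28, 12.04).
Var = α/β² = 16.28/12.04² = 0.1123.

0.1123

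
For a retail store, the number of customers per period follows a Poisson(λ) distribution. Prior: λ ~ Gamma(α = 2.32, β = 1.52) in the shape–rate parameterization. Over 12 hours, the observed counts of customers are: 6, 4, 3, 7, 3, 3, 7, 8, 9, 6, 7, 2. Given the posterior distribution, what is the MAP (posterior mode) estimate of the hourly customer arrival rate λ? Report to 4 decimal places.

4.9053

With a Gamma(shape α, rate β) prior, the Poisson likelihood is conjugate: the posterior is Gamma(α + ΣXᵢ, β + n).
Sum of counts S = 65 over n = 12 hours.
Posterior: Gamma(α+S, β+n) = Gamma(2.32+65, 1.52+12) = Gamma(67.32, 13.52).
Mode of Gamma(α,β) for α≥1 is (α−1)/β = 66.32/13.52 = 4.9053.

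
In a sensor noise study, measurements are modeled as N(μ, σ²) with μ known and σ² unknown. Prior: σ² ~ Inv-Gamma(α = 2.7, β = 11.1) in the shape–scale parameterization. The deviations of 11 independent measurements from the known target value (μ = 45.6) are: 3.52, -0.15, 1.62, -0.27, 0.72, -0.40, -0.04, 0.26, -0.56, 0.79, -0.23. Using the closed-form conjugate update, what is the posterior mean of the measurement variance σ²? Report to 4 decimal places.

2.7117

With known mean μ and an Inverse-Gamma(α, β) prior on σ², the Normal likelihood is conjugate: posterior is Inv-Gamma(α + n/2, β + Σ(xᵢ−μ)²/2).
Σ(xᵢ−μ)² = (3.52)² + (-0.15)² + (1.62)² + (-0.27)² + (0.72)² + (-0.40)² + (-0.04)² + (0.26)² + (-0.56)² + (0.79)² + (-0.23)² = 16.8484.
Posterior: Inv-Gamma(2.7 + 11/2, 11.1 + 16.8484/2) = Inv-Gamma(8.20, 19.52420).
E[σ²|data] = β/(α−1) = 19.52420/7.20 = 2.7117.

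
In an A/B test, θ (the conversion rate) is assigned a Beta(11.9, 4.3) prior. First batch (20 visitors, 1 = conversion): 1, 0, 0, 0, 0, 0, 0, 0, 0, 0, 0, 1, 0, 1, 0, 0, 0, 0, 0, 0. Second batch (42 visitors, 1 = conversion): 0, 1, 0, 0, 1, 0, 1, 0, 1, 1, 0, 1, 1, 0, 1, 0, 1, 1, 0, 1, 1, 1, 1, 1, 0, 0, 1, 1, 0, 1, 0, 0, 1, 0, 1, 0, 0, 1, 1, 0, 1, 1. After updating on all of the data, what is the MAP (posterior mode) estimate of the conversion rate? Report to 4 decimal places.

0.4974

The Beta prior is conjugate to a Binomial/Bernoulli likelihood; the update adds successes to α and failures to β.
After batch 1: Beta(11.9+3, 4.3+17) = Beta(14.9, 21.3).
After batch 2: Beta(14.9+24, 21.3+18) = Beta(38.9, 39.3).
Mode of Beta(a,b) for a,b>1 is (a−1)/(a+b−2) = 37.9/76.2 = 0.4974.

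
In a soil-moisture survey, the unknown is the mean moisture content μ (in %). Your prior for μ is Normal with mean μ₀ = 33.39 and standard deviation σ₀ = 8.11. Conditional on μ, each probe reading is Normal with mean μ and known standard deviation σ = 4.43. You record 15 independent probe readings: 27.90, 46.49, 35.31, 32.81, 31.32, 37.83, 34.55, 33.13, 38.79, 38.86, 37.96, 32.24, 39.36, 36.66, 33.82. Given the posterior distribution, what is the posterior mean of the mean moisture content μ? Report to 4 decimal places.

For Normal data with known variance σ², a Normal(μ₀, σ₀²) prior on μ is conjugate. Posterior precision = 1/σ₀² + n/σ²; posterior mean is the precision-weighted average of μ₀ and x̄.
Σxᵢ = 27.90 + 46.49 + 35.31 + 32.81 + 31.32 + 37.83 + 34.55 + 33.13 + 38.79 + 38.86 + 37.96 + 32.24 + 39.36 + 36.66 + 33.82 = 537.03, so n·x̄ = 537.03.
σ₀² = 8.11² = 65.7721, σ² = 4.43² = 19.6249; σ² + n·σ₀² = 19.6249 + 15·65.7721 = 1006.2064.
Posterior mean = (μ₀/σ₀² + n·x̄/σ²)/(1/σ₀² + n/σ²) = (σ²·μ₀ + σ₀²·n·x̄)/(σ² + n·σ₀²) = (19.6249·33.39 + 65.7721·537.03)/1006.2064 = 35976.866274/1006.2064 = 35.7550.

35.7550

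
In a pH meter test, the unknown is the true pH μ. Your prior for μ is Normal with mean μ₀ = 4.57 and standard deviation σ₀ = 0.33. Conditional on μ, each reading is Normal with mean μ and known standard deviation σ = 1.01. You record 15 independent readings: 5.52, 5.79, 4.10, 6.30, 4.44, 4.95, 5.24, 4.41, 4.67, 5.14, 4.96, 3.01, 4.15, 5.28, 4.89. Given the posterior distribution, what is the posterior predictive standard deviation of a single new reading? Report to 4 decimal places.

For Normal data with known variance σ², a Normal(μ₀, σ₀²) prior on μ is conjugate. Posterior precision = 1/σ₀² + n/σ²; posterior mean is the precision-weighted average of μ₀ and x̄.
σ₀² = 0.33² = 0.1089, σ² = 1.01² = 1.0201; σ² + n·σ₀² = 1.0201 + 15·0.1089 = 2.6536.
Posterior precision = 1/σ₀² + n/σ² = 1/0.1089 + 15/1.0201 = (σ² + n·σ₀²)/(σ₀²σ²) = 2.6536/(0.1089·1.0201); posterior variance σₙ² = σ₀²σ²/(σ² + n·σ₀²) = 0.1089·1.0201/2.6536 = 0.041863.
Predictive variance for one new observation = σₙ² + σ² = 0.1089·1.0201/2.6536 + 1.0201 = σ²·(σ₀² + 2.6536)/2.6536 = 1.0201·2.7625/2.6536 = 1.061963; SD = √(1.0201·2.7625/2.6536) = 1.0305.

1.0305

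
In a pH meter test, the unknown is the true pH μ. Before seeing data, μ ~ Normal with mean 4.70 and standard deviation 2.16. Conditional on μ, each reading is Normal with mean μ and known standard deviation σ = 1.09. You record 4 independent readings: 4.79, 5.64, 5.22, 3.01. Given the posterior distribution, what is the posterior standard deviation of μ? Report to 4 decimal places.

0.5284

For Normal data with known variance σ², a Normal(μ₀, σ₀²) prior on μ is conjugate. Posterior precision = 1/σ₀² + n/σ²; posterior mean is the precision-weighted average of μ₀ and x̄.
σ₀² = 2.16² = 4.6656, σ² = 1.09² = 1.1881; σ² + n·σ₀² = 1.1881 + 4·4.6656 = 19.8505.
Posterior precision = 1/σ₀² + n/σ² = 1/4.6656 + 4/1.1881 = (σ² + n·σ₀²)/(σ₀²σ²) = 19.8505/(4.6656·1.1881); posterior variance σₙ² = σ₀²σ²/(σ² + n·σ₀²) = 4.6656·1.1881/19.8505 = 0.279247.
Posterior SD = √σₙ² = √(4.6656·1.1881/19.8505) = 0.5284.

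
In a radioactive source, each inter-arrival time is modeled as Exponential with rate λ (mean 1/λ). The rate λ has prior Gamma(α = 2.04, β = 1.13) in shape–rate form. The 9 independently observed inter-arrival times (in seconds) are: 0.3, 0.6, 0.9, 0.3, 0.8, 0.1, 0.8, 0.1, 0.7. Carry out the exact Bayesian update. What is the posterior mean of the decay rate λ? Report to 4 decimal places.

With a Gamma(shape α, rate β) prior on the exponential rate λ, the posterior after n observations with total T = Σxᵢ is Gamma(α+n, β+T).
Sum of observations T = 4.6 seconds; n = 9.
Posterior: Gamma(2.04+9, 1.13+4.6) = Gamma(11.04, 5.73).
Posterior mean of λ = α/β = 11.04/5.73 = 1.9267.

1.9267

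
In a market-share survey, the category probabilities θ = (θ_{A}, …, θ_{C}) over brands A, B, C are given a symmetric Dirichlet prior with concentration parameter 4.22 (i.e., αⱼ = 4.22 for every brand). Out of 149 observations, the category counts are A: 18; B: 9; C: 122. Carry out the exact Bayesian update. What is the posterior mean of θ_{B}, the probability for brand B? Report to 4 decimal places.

The Dirichlet prior is conjugate to the Multinomial likelihood: each posterior αⱼ = prior αⱼ + observed count nⱼ.
Posterior concentration: (22.22, 13.22, 126.22), total = 161.66.
E[θ_{B}|data] = α_{B}/Σα = 13.22/161.66 = 0.0818.

0.0818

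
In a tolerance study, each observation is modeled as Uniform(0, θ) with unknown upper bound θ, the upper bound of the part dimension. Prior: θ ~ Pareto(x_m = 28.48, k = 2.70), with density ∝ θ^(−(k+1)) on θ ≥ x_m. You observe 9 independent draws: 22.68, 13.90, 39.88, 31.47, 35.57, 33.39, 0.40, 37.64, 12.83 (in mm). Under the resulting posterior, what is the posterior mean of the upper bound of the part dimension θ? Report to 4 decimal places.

A Pareto(scale x_m, shape k) prior on the upper bound θ of Uniform(0, θ) is conjugate: posterior is Pareto(max(x_m, max xᵢ), k + n).
Sample maximum = 39.88; prior scale x_m = 28.48 → posterior scale = max = 39.88.
Posterior shape = 2.70 + 9 = 11.70.
E[θ|data] = k·x_m/(k−1) = 11.70·39.88/10.70 = 43.6071.

43.6071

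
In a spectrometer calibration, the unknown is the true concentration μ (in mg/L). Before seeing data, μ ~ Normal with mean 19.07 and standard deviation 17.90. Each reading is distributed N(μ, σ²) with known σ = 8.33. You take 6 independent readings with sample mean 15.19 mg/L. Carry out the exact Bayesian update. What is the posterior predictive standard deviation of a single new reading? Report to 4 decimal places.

8.9750

For Normal data with known variance σ², a Normal(μ₀, σ₀²) prior on μ is conjugate. Posterior precision = 1/σ₀² + n/σ²; posterior mean is the precision-weighted average of μ₀ and x̄.
σ₀² = 17.90² = 320.41, σ² = 8.33² = 69.3889; σ² + n·σ₀² = 69.3889 + 6·320.41 = 1991.8489.
Posterior precision = 1/σ₀² + n/σ² = 1/320.41 + 6/69.3889 = (σ² + n·σ₀²)/(σ₀²σ²) = 1991.8489/(320.41·69.3889); posterior variance σₙ² = σ₀²σ²/(σ² + n·σ₀²) = 320.41·69.3889/1991.8489 = 11.161940.
Predictive variance for one new observation = σₙ² + σ² = 320.41·69.3889/1991.8489 + 69.3889 = σ²·(σ₀² + 1991.8489)/1991.8489 = 69.3889·2312.2589/1991.8489 = 80.550840; SD = √(69.3889·2312.2589/1991.8489) = 8.9750.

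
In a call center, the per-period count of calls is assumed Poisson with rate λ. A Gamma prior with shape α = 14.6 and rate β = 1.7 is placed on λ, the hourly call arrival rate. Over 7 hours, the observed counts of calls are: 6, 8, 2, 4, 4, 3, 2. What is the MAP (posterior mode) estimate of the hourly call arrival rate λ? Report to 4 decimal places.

With a Gamma(shape α, rate β) prior, the Poisson likelihood is conjugate: the posterior is Gamma(α + ΣXᵢ, β + n).
Sum of counts S = 29 over n = 7 hours.
Posterior: Gamma(α+S, β+n) = Gamma(14.6+29, 1.7+7) = Gamma(43.6, 8.7).
Mode of Gamma(α,β) for α≥1 is (α−1)/β = 42.6/8.7 = 4.8966.

4.8966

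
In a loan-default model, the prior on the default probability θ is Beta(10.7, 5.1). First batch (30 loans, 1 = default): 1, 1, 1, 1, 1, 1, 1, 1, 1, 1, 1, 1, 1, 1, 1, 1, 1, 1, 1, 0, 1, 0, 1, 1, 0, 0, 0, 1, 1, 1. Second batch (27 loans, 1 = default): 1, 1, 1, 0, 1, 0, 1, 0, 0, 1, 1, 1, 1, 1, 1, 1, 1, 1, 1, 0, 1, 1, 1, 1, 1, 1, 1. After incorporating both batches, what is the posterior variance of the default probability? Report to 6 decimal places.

The Beta prior is conjugate to a Binomial/Bernoulli likelihood; the update adds successes to α and failures to β.
After batch 1: Beta(10.7+25, 5.1+5) = Beta(35.7, 10.1).
After batch 2: Beta(35.7+22, 10.1+5) = Beta(57.7, 15.1).
Var = αβ/((α+β)²(α+β+1)) = 57.7·15.1/(72.8²·73.8) = 0.002228.

0.002228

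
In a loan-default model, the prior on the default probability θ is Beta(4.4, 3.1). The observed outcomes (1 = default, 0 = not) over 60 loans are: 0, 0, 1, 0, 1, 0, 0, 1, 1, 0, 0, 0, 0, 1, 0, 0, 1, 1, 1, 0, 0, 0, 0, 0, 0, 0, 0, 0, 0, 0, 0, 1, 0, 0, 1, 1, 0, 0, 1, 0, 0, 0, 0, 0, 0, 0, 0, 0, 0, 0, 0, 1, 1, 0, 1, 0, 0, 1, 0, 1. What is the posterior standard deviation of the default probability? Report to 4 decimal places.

The Beta prior is conjugate to a Binomial/Bernoulli likelihood; the update adds successes to α and failures to β.
Posterior: Beta(α+k, β+n−k) = Beta(4.4+17, 3.1+43) = Beta(21.4, 46.1).
Var = αβ/((α+β)²(α+β+1)) = 21.4·46.1/(67.5²·68.5) = 0.00316094; SD = √0.00316094 = 0.0562.

0.0562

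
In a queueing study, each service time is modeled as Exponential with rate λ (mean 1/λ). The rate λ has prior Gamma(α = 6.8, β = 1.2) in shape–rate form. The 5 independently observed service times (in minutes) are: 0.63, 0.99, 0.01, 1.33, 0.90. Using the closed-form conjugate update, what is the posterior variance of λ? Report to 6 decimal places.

0.460873

With a Gamma(shape α, rate β) prior on the exponential rate λ, the posterior after n observations with total T = Σxᵢ is Gamma(α+n, β+T).
Sum of observations T = 3.86 minutes; n = 5.
Posterior: Gamma(6.8+5, 1.2+3.86) = Gamma(11.8, 5.06).
Var = α/β² = 0.460873.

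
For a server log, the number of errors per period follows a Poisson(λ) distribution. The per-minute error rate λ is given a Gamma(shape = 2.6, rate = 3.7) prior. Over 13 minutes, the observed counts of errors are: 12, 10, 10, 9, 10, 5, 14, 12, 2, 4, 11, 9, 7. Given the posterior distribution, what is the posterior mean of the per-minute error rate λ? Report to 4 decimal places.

7.0419

With a Gamma(shape α, rate β) prior, the Poisson likelihood is conjugate: the posterior is Gamma(α + ΣXᵢ, β + n).
Sum of counts S = 115 over n = 13 minutes.
Posterior: Gamma(α+S, β+n) = Gamma(2.6+115, 3.7+13) = Gamma(117.6, 16.7).
Posterior mean = α/β = 117.6/16.7 = 7.0419.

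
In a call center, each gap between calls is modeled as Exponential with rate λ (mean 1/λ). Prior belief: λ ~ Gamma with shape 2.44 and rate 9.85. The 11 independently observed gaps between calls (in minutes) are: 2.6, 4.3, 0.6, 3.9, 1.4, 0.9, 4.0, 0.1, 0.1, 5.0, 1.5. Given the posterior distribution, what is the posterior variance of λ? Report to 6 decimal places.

With a Gamma(shape α, rate β) prior on the exponential rate λ, the posterior after n observations with total T = Σxᵢ is Gamma(α+n, β+T).
Sum of observations T = 24.4 minutes; n = 11.
Posterior: Gamma(2.44+11, 9.85+24.4) = Gamma(13.44, 34.25).
Var = α/β² = 0.011457.

0.011457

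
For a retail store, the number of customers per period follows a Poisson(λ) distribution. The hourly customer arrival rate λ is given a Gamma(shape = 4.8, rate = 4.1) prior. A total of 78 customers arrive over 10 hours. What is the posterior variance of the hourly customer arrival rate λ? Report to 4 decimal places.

0.4165

With a Gamma(shape α, rate β) prior, the Poisson likelihood is conjugate: the posterior is Gamma(α + ΣXᵢ, β + n).
Posterior: Gamma(α+S, β+n) = Gamma(4.8+78, 4.1+10) = Gamma(82.8, 14.1).
Var = α/β² = 82.8/14.1² = 0.4165.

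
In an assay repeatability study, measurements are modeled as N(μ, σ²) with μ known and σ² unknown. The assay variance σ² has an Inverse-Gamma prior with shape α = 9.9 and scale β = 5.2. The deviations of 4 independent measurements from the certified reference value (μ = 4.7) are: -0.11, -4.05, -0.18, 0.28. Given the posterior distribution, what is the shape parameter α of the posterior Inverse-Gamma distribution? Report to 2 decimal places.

11.90

With known mean μ and an Inverse-Gamma(α, β) prior on σ², the Normal likelihood is conjugate: posterior is Inv-Gamma(α + n/2, β + Σ(xᵢ−μ)²/2).
Σ(xᵢ−μ)² = (-0.11)² + (-4.05)² + (-0.18)² + (0.28)² = 16.5254.
Posterior: Inv-Gamma(9.9 + 4/2, 5.2 + 16.5254/2) = Inv-Gamma(11.90, 13.46270).
Posterior α = 11.90.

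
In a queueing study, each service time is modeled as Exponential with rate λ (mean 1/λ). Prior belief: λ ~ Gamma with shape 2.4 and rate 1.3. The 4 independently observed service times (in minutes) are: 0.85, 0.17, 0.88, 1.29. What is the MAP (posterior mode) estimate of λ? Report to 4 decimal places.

1.2027

With a Gamma(shape α, rate β) prior on the exponential rate λ, the posterior after n observations with total T = Σxᵢ is Gamma(α+n, β+T).
Sum of observations T = 3.19 minutes; n = 4.
Posterior: Gamma(2.4+4, 1.3+3.19) = Gamma(6.4, 4.49).
Mode = (α−1)/β = 1.2027.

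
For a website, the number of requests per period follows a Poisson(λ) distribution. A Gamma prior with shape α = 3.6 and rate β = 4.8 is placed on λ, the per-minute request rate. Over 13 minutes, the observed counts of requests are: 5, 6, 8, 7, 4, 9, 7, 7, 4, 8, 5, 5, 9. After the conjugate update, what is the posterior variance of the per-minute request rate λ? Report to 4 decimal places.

With a Gamma(shape α, rate β) prior, the Poisson likelihood is conjugate: the posterior is Gamma(α + ΣXᵢ, β + n).
Sum of counts S = 84 over n = 13 minutes.
Posterior: Gamma(α+S, β+n) = Gamma(3.6+84, 4.8+13) = Gamma(87.6, 17.8).
Var = α/β² = 87.6/17.8² = 0.2765.

0.2765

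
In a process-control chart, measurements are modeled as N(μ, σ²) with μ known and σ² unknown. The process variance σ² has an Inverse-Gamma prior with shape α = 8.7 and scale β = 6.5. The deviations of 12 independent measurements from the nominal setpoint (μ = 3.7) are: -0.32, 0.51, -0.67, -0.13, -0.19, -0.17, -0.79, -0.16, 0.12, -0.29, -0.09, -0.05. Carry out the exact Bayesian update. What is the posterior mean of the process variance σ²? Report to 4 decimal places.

0.5347

With known mean μ and an Inverse-Gamma(α, β) prior on σ², the Normal likelihood is conjugate: posterior is Inv-Gamma(α + n/2, β + Σ(xᵢ−μ)²/2).
Σ(xᵢ−μ)² = (-0.32)² + (0.51)² + (-0.67)² + (-0.13)² + (-0.19)² + (-0.17)² + (-0.79)² + (-0.16)² + (0.12)² + (-0.29)² + (-0.09)² + (-0.05)² = 1.6521.
Posterior: Inv-Gamma(8.7 + 12/2, 6.5 + 1.6521/2) = Inv-Gamma(14.70, 7.32605).
E[σ²|data] = β/(α−1) = 7.32605/13.70 = 0.5347.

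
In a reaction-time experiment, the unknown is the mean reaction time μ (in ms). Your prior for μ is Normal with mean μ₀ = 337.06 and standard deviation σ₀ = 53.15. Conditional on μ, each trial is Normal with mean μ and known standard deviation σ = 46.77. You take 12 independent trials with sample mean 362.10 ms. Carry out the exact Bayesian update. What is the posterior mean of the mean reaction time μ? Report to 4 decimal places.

360.5822

For Normal data with known variance σ², a Normal(μ₀, σ₀²) prior on μ is conjugate. Posterior precision = 1/σ₀² + n/σ²; posterior mean is the precision-weighted average of μ₀ and x̄.
n·x̄ = 12·362.10 = 4345.2.
σ₀² = 53.15² = 2824.9225, σ² = 46.77² = 2187.4329; σ² + n·σ₀² = 2187.4329 + 12·2824.9225 = 36086.5029.
Posterior mean = (μ₀/σ₀² + n·x̄/σ²)/(1/σ₀² + n/σ²) = (σ²·μ₀ + σ₀²·n·x̄)/(σ² + n·σ₀²) = (2187.4329·337.06 + 2824.9225·4345.2)/36086.5029 = 13012149.380274/36086.5029 = 360.5822.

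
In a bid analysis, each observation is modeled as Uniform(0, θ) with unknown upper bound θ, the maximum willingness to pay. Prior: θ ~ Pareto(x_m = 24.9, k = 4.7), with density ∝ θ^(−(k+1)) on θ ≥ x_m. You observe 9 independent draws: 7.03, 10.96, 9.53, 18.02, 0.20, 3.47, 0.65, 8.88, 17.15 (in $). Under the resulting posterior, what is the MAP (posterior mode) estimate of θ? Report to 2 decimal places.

24.90

A Pareto(scale x_m, shape k) prior on the upper bound θ of Uniform(0, θ) is conjugate: posterior is Pareto(max(x_m, max xᵢ), k + n).
Sample maximum = 18.02; prior scale x_m = 24.9 → posterior scale = max = 24.90.
Posterior shape = 4.7 + 9 = 13.7.
The Pareto density is decreasing on [x_m, ∞), so the mode is x_m = 24.90.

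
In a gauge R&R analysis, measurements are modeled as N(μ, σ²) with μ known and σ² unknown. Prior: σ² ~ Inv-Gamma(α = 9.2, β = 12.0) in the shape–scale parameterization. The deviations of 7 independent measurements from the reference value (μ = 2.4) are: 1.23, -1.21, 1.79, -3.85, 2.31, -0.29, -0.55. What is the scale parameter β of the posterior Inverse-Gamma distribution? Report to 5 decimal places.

With known mean μ and an Inverse-Gamma(α, β) prior on σ², the Normal likelihood is conjugate: posterior is Inv-Gamma(α + n/2, β + Σ(xᵢ−μ)²/2).
Σ(xᵢ−μ)² = (1.23)² + (-1.21)² + (1.79)² + (-3.85)² + (2.31)² + (-0.29)² + (-0.55)² = 26.7263.
Posterior: Inv-Gamma(9.2 + 7/2, 12.0 + 26.7263/2) = Inv-Gamma(12.70, 25.36315).
Posterior β = 25.36315.

25.36315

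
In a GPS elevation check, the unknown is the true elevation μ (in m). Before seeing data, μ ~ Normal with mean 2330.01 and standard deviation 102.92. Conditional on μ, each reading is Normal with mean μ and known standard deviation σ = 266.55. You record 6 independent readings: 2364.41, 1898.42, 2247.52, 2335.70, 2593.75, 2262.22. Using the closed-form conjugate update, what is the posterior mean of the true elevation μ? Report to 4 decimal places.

2308.1299

For Normal data with known variance σ², a Normal(μ₀, σ₀²) prior on μ is conjugate. Posterior precision = 1/σ₀² + n/σ²; posterior mean is the precision-weighted average of μ₀ and x̄.
Σxᵢ = 2364.41 + 1898.42 + 2247.52 + 2335.70 + 2593.75 + 2262.22 = 13702.02, so n·x̄ = 13702.02.
σ₀² = 102.92² = 10592.5264, σ² = 266.55² = 71048.9025; σ² + n·σ₀² = 71048.9025 + 6·10592.5264 = 134604.0609.
Posterior mean = (μ₀/σ₀² + n·x̄/σ²)/(1/σ₀² + n/σ²) = (σ²·μ₀ + σ₀²·n·x̄)/(σ² + n·σ₀²) = (71048.9025·2330.01 + 10592.5264·13702.02)/134604.0609 = 310683661.897353/134604.0609 = 2308.1299.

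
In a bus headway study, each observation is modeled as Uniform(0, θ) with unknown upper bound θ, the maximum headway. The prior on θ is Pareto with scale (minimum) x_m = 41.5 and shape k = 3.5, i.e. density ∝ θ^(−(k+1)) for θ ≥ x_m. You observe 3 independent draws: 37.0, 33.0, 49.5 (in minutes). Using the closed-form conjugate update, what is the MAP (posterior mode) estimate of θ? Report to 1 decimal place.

A Pareto(scale x_m, shape k) prior on the upper bound θ of Uniform(0, θ) is conjugate: posterior is Pareto(max(x_m, max xᵢ), k + n).
Sample maximum = 49.5; prior scale x_m = 41.5 → posterior scale = max = 49.5.
Posterior shape = 3.5 + 3 = 6.5.
The Pareto density is decreasing on [x_m, ∞), so the mode is x_m = 49.5.

49.5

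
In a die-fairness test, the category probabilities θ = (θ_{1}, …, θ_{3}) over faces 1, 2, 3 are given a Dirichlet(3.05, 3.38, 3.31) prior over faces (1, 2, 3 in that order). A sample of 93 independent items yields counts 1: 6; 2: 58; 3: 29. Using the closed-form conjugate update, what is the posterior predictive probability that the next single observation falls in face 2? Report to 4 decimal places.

The Dirichlet prior is conjugate to the Multinomial likelihood: each posterior αⱼ = prior αⱼ + observed count nⱼ.
Posterior concentration: (9.05, 61.38, 32.31), total = 102.74.
P(next = 2 | data) = α_{2}/Σα = 0.5974.

0.5974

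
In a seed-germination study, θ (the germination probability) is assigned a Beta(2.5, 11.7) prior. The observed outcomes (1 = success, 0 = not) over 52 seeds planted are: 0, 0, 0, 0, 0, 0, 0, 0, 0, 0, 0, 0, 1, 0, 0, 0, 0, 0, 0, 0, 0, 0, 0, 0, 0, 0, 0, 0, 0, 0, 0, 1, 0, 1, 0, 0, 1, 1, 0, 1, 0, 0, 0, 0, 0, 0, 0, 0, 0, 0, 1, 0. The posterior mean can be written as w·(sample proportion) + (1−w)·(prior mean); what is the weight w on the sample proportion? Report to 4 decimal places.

The Beta prior is conjugate to a Binomial/Bernoulli likelihood; the update adds successes to α and failures to β.
Posterior mean = (α₀+k)/(α₀+β₀+n) = [n/(α₀+β₀+n)]·(k/n) + [(α₀+β₀)/(α₀+β₀+n)]·α₀/(α₀+β₀), so only n and the prior enter the weight.
The weight on the data is w = n/(α₀+β₀+n) = 52/(2.5+11.7+52) = 52/66.2 = 0.7855.

0.7855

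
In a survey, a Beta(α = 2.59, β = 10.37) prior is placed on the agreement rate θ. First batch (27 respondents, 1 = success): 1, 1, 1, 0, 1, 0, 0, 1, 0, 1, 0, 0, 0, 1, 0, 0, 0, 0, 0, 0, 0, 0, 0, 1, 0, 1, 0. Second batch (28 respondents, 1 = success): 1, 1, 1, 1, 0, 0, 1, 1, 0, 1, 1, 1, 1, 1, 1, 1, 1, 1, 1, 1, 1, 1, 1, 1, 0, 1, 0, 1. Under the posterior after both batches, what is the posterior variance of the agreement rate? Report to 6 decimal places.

0.003624

The Beta prior is conjugate to a Binomial/Bernoulli likelihood; the update adds successes to α and failures to β.
After batch 1: Beta(2.59+9, 10.37+18) = Beta(11.59, 28.37).
After batch 2: Beta(11.59+23, 28.37+5) = Beta(34.59, 33.37).
Var = αβ/((α+β)²(α+β+1)) = 34.59·33.37/(67.96²·68.96) = 0.003624.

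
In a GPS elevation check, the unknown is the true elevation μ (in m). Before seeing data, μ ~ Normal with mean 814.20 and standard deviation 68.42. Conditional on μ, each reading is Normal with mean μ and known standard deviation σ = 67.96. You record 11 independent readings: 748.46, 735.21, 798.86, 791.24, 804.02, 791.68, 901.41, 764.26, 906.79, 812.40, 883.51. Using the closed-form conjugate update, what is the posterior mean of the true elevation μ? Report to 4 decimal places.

For Normal data with known variance σ², a Normal(μ₀, σ₀²) prior on μ is conjugate. Posterior precision = 1/σ₀² + n/σ²; posterior mean is the precision-weighted average of μ₀ and x̄.
Σxᵢ = 748.46 + 735.21 + 798.86 + 791.24 + 804.02 + 791.68 + 901.41 + 764.26 + 906.79 + 812.40 + 883.51 = 8937.84, so n·x̄ = 8937.84.
σ₀² = 68.42² = 4681.2964, σ² = 67.96² = 4618.5616; σ² + n·σ₀² = 4618.5616 + 11·4681.2964 = 56112.822.
Posterior mean = (μ₀/σ₀² + n·x̄/σ²)/(1/σ₀² + n/σ²) = (σ²·μ₀ + σ₀²·n·x̄)/(σ² + n·σ₀²) = (4618.5616·814.20 + 4681.2964·8937.84)/56112.822 = 45601111.070496/56112.822 = 812.6683.

812.6683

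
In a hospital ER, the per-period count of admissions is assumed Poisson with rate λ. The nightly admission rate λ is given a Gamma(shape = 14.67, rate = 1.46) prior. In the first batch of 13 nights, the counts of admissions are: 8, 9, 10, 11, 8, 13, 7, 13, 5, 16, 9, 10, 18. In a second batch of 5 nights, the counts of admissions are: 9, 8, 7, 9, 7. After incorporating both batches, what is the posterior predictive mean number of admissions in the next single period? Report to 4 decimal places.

9.8494

With a Gamma(shape α, rate β) prior, the Poisson likelihood is conjugate: the posterior is Gamma(α + ΣXᵢ, β + n).
Batch 1: sum of counts S = 137 over n = 13 nights.
After batch 1: Gamma(α+S, β+n) = Gamma(14.67+137, 1.46+13) = Gamma(151.67, 14.46).
Batch 2: sum of counts S = 40 over n = 5 nights.
After batch 2: Gamma(α+S, β+n) = Gamma(151.67+40, 14.46+5) = Gamma(191.67, 19.46).
The predictive distribution for one future period is NegBinom with mean α/β = 9.8494.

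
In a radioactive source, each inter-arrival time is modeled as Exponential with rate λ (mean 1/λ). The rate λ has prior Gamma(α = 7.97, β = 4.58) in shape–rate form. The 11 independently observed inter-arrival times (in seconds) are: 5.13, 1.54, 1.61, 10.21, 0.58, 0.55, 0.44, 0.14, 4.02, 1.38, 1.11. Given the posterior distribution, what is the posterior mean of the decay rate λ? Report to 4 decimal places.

With a Gamma(shape α, rate β) prior on the exponential rate λ, the posterior after n observations with total T = Σxᵢ is Gamma(α+n, β+T).
Sum of observations T = 26.71 seconds; n = 11.
Posterior: Gamma(7.97+11, 4.58+26.71) = Gamma(18.97, 31.29).
Posterior mean of λ = α/β = 18.97/31.29 = 0.6063.

0.6063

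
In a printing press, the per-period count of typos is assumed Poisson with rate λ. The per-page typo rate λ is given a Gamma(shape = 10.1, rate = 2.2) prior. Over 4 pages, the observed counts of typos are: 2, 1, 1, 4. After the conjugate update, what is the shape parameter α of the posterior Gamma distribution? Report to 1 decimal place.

With a Gamma(shape α, rate β) prior, the Poisson likelihood is conjugate: the posterior is Gamma(α + ΣXᵢ, β + n).
Sum of counts S = 8 over n = 4 pages.
Posterior: Gamma(α+S, β+n) = Gamma(10.1+8, 2.2+4) = Gamma(18.1, 6.2).
Posterior α = 18.1.

18.1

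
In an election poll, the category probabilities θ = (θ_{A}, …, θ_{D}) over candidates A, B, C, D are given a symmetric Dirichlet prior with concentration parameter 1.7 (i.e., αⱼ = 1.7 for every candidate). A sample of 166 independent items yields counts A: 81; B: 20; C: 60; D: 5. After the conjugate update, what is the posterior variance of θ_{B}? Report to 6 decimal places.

The Dirichlet prior is conjugate to the Multinomial likelihood: each posterior αⱼ = prior αⱼ + observed count nⱼ.
Posterior concentration: (82.7, 21.7, 61.7, 6.7), total = 172.8.
Var[θ_j] = α_j(Σα−α_j)/((Σα)²(Σα+1)) = 21.7·151.1/(172.8²·173.8) = 0.000632.

0.000632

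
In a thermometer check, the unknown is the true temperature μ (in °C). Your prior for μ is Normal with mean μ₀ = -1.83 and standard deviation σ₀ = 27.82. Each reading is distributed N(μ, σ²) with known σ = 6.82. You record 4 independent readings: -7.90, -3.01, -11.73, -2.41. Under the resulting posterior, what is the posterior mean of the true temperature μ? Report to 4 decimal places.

For Normal data with known variance σ², a Normal(μ₀, σ₀²) prior on μ is conjugate. Posterior precision = 1/σ₀² + n/σ²; posterior mean is the precision-weighted average of μ₀ and x̄.
Σxᵢ = (-7.90) + (-3.01) + (-11.73) + (-2.41) = -25.05, so n·x̄ = -25.05.
σ₀² = 27.82² = 773.9524, σ² = 6.82² = 46.5124; σ² + n·σ₀² = 46.5124 + 4·773.9524 = 3142.322.
Posterior mean = (μ₀/σ₀² + n·x̄/σ²)/(1/σ₀² + n/σ²) = (σ²·μ₀ + σ₀²·n·x̄)/(σ² + n·σ₀²) = (46.5124·(-1.83) + 773.9524·(-25.05))/3142.322 = -19472.625312/3142.322 = -6.1969.

-6.1969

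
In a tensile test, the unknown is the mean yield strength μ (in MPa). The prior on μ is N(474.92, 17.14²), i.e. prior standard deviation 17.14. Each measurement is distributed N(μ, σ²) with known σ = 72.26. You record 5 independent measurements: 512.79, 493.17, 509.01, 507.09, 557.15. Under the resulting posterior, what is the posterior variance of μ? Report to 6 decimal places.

For Normal data with known variance σ², a Normal(μ₀, σ₀²) prior on μ is conjugate. Posterior precision = 1/σ₀² + n/σ²; posterior mean is the precision-weighted average of μ₀ and x̄.
σ₀² = 17.14² = 293.7796, σ² = 72.26² = 5221.5076; σ² + n·σ₀² = 5221.5076 + 5·293.7796 = 6690.4056.
Posterior precision = 1/σ₀² + n/σ² = 1/293.7796 + 5/5221.5076 = (σ² + n·σ₀²)/(σ₀²σ²) = 6690.4056/(293.7796·5221.5076); posterior variance σₙ² = σ₀²σ²/(σ² + n·σ₀²) = 293.7796·5221.5076/6690.4056 = 229.279435.

229.279435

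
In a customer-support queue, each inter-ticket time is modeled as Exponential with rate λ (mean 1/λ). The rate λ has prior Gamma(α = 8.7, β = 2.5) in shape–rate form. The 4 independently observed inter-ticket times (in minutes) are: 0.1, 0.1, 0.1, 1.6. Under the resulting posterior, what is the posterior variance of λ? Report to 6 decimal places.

With a Gamma(shape α, rate β) prior on the exponential rate λ, the posterior after n observations with total T = Σxᵢ is Gamma(α+n, β+T).
Sum of observations T = 1.9 minutes; n = 4.
Posterior: Gamma(8.7+4, 2.5+1.9) = Gamma(12.7, 4.4).
Var = α/β² = 0.655992.

0.655992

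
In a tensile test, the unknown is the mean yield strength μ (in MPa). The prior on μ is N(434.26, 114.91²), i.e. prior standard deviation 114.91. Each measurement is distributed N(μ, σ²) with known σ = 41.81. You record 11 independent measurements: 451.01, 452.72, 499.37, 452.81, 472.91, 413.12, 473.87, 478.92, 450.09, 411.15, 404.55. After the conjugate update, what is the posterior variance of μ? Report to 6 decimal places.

For Normal data with known variance σ², a Normal(μ₀, σ₀²) prior on μ is conjugate. Posterior precision = 1/σ₀² + n/σ²; posterior mean is the precision-weighted average of μ₀ and x̄.
σ₀² = 114.91² = 13204.3081, σ² = 41.81² = 1748.0761; σ² + n·σ₀² = 1748.0761 + 11·13204.3081 = 146995.4652.
Posterior precision = 1/σ₀² + n/σ² = 1/13204.3081 + 11/1748.0761 = (σ² + n·σ₀²)/(σ₀²σ²) = 146995.4652/(13204.3081·1748.0761); posterior variance σₙ² = σ₀²σ²/(σ² + n·σ₀²) = 13204.3081·1748.0761/146995.4652 = 157.026173.

157.026173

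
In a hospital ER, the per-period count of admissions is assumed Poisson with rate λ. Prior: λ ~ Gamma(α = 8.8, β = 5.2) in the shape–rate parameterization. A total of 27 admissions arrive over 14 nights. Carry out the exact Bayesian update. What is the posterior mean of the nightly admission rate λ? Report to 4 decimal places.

1.8646

With a Gamma(shape α, rate β) prior, the Poisson likelihood is conjugate: the posterior is Gamma(α + ΣXᵢ, β + n).
Posterior: Gamma(α+S, β+n) = Gamma(8.8+27, 5.2+14) = Gamma(35.8, 19.2).
Posterior mean = α/β = 35.8/19.2 = 1.8646.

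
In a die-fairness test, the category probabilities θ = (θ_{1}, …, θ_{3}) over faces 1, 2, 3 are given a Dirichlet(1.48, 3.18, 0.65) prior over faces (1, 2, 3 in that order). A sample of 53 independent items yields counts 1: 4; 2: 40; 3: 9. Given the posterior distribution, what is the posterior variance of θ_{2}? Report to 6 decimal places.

The Dirichlet prior is conjugate to the Multinomial likelihood: each posterior αⱼ = prior αⱼ + observed count nⱼ.
Posterior concentration: (5.48, 43.18, 9.65), total = 58.31.
Var[θ_j] = α_j(Σα−α_j)/((Σα)²(Σα+1)) = 43.18·15.13/(58.31²·59.31) = 0.003240.

0.003240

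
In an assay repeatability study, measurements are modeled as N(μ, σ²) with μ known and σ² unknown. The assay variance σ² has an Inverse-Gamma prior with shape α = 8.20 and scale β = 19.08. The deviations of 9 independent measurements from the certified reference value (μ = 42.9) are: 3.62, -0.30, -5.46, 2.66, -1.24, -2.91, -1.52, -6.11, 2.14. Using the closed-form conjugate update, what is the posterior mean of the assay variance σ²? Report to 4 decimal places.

6.0884

With known mean μ and an Inverse-Gamma(α, β) prior on σ², the Normal likelihood is conjugate: posterior is Inv-Gamma(α + n/2, β + Σ(xᵢ−μ)²/2).
Σ(xᵢ−μ)² = (3.62)² + (-0.30)² + (-5.46)² + (2.66)² + (-1.24)² + (-2.91)² + (-1.52)² + (-6.11)² + (2.14)² = 104.3094.
Posterior: Inv-Gamma(8.20 + 9/2, 19.08 + 104.3094/2) = Inv-Gamma(12.70, 71.23470).
E[σ²|data] = β/(α−1) = 71.23470/11.70 = 6.0884.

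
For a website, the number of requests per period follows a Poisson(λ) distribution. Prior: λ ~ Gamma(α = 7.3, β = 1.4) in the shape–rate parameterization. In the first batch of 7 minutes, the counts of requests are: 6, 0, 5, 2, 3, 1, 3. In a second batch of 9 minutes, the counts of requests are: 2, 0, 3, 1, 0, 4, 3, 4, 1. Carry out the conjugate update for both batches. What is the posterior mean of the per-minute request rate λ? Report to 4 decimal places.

With a Gamma(shape α, rate β) prior, the Poisson likelihood is conjugate: the posterior is Gamma(α + ΣXᵢ, β + n).
Batch 1: sum of counts S = 20 over n = 7 minutes.
After batch 1: Gamma(α+S, β+n) = Gamma(7.3+20, 1.4+7) = Gamma(27.3, 8.4).
Batch 2: sum of counts S = 18 over n = 9 minutes.
After batch 2: Gamma(α+S, β+n) = Gamma(27.3+18, 8.4+9) = Gamma(45.3, 17.4).
Posterior mean = α/β = 45.3/17.4 = 2.6034.

2.6034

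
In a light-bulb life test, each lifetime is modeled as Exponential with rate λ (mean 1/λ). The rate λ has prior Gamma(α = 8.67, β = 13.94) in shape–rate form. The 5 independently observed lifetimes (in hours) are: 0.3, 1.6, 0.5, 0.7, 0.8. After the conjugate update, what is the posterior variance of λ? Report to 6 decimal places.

0.042952

With a Gamma(shape α, rate β) prior on the exponential rate λ, the posterior after n observations with total T = Σxᵢ is Gamma(α+n, β+T).
Sum of observations T = 3.9 hours; n = 5.
Posterior: Gamma(8.67+5, 13.94+3.9) = Gamma(13.67, 17.84).
Var = α/β² = 0.042952.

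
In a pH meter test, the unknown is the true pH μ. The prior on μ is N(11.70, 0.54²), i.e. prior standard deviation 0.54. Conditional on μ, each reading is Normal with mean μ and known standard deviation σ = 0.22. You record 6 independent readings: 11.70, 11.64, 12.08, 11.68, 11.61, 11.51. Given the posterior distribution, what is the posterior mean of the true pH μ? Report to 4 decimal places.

11.7032

For Normal data with known variance σ², a Normal(μ₀, σ₀²) prior on μ is conjugate. Posterior precision = 1/σ₀² + n/σ²; posterior mean is the precision-weighted average of μ₀ and x̄.
Σxᵢ = 11.70 + 11.64 + 12.08 + 11.68 + 11.61 + 11.51 = 70.22, so n·x̄ = 70.22.
σ₀² = 0.54² = 0.2916, σ² = 0.22² = 0.0484; σ² + n·σ₀² = 0.0484 + 6·0.2916 = 1.798.
Posterior mean = (μ₀/σ₀² + n·x̄/σ²)/(1/σ₀² + n/σ²) = (σ²·μ₀ + σ₀²·n·x̄)/(σ² + n·σ₀²) = (0.0484·11.70 + 0.2916·70.22)/1.798 = 21.042432/1.798 = 11.7032.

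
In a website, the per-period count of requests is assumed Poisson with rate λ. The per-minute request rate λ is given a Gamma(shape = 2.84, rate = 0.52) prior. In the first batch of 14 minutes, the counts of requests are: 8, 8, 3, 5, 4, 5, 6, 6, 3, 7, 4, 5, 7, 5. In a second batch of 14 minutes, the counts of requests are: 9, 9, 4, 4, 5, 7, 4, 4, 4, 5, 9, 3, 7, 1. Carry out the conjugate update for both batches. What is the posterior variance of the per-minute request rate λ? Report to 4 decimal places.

With a Gamma(shape α, rate β) prior, the Poisson likelihood is conjugate: the posterior is Gamma(α + ΣXᵢ, β + n).
Batch 1: sum of counts S = 76 over n = 14 minutes.
After batch 1: Gamma(α+S, β+n) = Gamma(2.84+76, 0.52+14) = Gamma(78.84, 14.52).
Batch 2: sum of counts S = 75 over n = 14 minutes.
After batch 2: Gamma(α+S, β+n) = Gamma(78.84+75, 14.52+14) = Gamma(153.84, 28.52).
Var = α/β² = 153.84/28.52² = 0.1891.

0.1891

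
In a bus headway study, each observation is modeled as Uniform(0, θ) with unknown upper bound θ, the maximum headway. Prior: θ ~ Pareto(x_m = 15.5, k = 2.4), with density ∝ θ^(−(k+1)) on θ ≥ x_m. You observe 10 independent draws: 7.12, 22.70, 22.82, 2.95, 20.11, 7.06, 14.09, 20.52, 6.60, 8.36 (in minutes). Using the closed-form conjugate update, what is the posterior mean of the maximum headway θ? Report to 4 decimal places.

24.8218

A Pareto(scale x_m, shape k) prior on the upper bound θ of Uniform(0, θ) is conjugate: posterior is Pareto(max(x_m, max xᵢ), k + n).
Sample maximum = 22.82; prior scale x_m = 15.5 → posterior scale = max = 22.82.
Posterior shape = 2.4 + 10 = 12.4.
E[θ|data] = k·x_m/(k−1) = 12.4·22.82/11.4 = 24.8218.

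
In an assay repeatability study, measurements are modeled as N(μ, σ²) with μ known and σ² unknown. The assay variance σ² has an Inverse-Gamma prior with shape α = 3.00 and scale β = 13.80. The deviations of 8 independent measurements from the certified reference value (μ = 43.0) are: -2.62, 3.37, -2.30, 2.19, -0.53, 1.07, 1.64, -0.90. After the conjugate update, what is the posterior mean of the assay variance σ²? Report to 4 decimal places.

With known mean μ and an Inverse-Gamma(α, β) prior on σ², the Normal likelihood is conjugate: posterior is Inv-Gamma(α + n/2, β + Σ(xᵢ−μ)²/2).
Σ(xᵢ−μ)² = (-2.62)² + (3.37)² + (-2.30)² + (2.19)² + (-0.53)² + (1.07)² + (1.64)² + (-0.90)² = 33.2328.
Posterior: Inv-Gamma(3.00 + 8/2, 13.80 + 33.2328/2) = Inv-Gamma(7.00, 30.41640).
E[σ²|data] = β/(α−1) = 30.41640/6.00 = 5.0694.

5.0694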